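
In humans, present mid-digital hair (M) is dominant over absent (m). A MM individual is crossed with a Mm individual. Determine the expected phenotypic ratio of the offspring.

Punnett square for MM × Mm:
Offspring genotypes: 2 MM, 2 Mm
present: 4, absent: 0
Ratio: all present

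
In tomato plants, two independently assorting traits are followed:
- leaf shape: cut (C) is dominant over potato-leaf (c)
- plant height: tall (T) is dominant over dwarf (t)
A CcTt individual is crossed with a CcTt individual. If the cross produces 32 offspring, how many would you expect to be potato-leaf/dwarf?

Dihybrid cross CcTt × CcTt — consider each gene separately:
leaf shape: Cc × Cc → 1 CC, 2 Cc, 1 cc → 3 C_ : 1 cc (out of 4)
plant height: Tt × Tt → 1 TT, 2 Tt, 1 tt → 3 T_ : 1 tt (out of 4)
Combine (counts out of 4 × 4 = 16): cut/tall (C_T_) = 3×3 = 9; cut/dwarf (C_tt) = 3×1 = 3; potato-leaf/tall (ccT_) = 1×3 = 3; potato-leaf/dwarf (cctt) = 1×1 = 1
Phenotype counts (out of 16): 9 cut/tall, 3 cut/dwarf, 3 potato-leaf/tall, 1 potato-leaf/dwarf
potato-leaf/dwarf: 1 out of 16 → fraction 1/16
Expected count = 1/16 × 32 = 2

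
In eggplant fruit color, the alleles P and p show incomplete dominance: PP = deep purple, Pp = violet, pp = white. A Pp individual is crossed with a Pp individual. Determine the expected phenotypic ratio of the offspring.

Punnett square for Pp × Pp:
Offspring genotypes: 1 PP, 2 Pp, 1 pp
Phenotype counts: 1 deep purple, 2 violet, 1 white
Ratio: 1 deep purple : 2 violet : 1 white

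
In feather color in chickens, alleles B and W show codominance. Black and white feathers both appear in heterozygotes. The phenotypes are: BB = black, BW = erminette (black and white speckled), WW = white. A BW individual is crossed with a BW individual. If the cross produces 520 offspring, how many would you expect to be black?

Punnett square for BW × BW:
Offspring genotypes: 1 BB, 2 BW, 1 WW
Phenotype counts: 1 black, 2 erminette (black and white speckled), 1 white
black: 1 out of 4 → fraction 1/4
Expected count = 1/4 × 520 = 130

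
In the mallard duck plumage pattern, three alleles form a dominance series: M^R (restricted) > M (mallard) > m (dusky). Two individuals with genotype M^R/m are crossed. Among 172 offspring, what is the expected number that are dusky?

Cross: M^R/m × M^R/m
Allele dominance: M^R > M > m
Offspring genotypes: 1 M^R/M^R, 2 M^R/m, 1 m/m
Phenotype counts: 3 restricted, 1 dusky
dusky: 1 out of 4 → fraction 1/4
Expected count = 1/4 × 172 = 43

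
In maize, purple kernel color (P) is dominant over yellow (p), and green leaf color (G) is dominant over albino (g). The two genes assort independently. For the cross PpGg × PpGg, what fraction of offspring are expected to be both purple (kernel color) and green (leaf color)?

Dihybrid cross PpGg × PpGg — consider each gene separately:
kernel color: Pp × Pp → 1 PP, 2 Pp, 1 pp → 3 P_ : 1 pp (out of 4)
leaf color: Gg × Gg → 1 GG, 2 Gg, 1 gg → 3 G_ : 1 gg (out of 4)
Looking for: purple (P_) and green (G_)
P(purple) = 3/4, P(green) = 3/4
P(both) = 3/4 × 3/4 = 9/16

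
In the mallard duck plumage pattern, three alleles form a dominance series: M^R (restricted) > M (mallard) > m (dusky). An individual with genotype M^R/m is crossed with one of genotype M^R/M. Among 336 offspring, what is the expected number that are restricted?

Cross: M^R/m × M^R/M
Allele dominance: M^R > M > m
Offspring genotypes: 1 M^R/M^R, 1 M^R/M, 1 M^R/m, 1 M/m
Phenotype counts: 3 restricted, 1 mallard
restricted: 3 out of 4 → fraction 3/4
Expected count = 3/4 × 336 = 252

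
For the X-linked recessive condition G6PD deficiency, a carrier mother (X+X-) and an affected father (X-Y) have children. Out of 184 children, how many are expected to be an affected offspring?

Cross: X+X- × X-Y
Offspring: 1 X+X-, 1 X+Y, 1 X-X-, 1 X-Y
Probability of an affected offspring: 2/4 = 1/2
Expected count = 1/2 × 184 = 92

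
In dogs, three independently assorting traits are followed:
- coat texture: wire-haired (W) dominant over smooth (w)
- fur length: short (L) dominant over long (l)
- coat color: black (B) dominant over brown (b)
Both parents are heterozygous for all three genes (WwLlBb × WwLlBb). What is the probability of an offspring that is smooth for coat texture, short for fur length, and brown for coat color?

Trihybrid cross: WwLlBb × WwLlBb
Each trait segregates independently with a 3:1 phenotypic ratio, so each gene contributes 3/4 (dominant) or 1/4 (recessive).
Target: smooth (coat texture), short (fur length), brown (coat color)
Probability = product of independent per-trait probabilities
= 1/4 × 3/4 × 1/4 = 3/64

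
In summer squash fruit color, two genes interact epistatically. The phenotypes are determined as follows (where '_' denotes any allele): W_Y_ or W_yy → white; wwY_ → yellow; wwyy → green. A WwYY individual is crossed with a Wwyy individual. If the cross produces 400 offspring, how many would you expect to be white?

Cross: WwYY × Wwyy — consider each gene separately:
W gene: Ww × Ww → 1 WW, 2 Ww, 1 ww → 3 W_ : 1 ww (out of 4)
Y gene: YY × yy → 4 Yy → 4 Y_ (out of 4)
Genotype classes (out of 4 × 4 = 16): W_Y_ = 3×4 = 12; wwY_ = 1×4 = 4
Apply the phenotype rules: W_Y_ (12) → white; wwY_ (4) → yellow
Phenotype counts (out of 16): 12 white, 4 yellow
white: 12 out of 16 → fraction 3/4
Expected count = 3/4 × 400 = 300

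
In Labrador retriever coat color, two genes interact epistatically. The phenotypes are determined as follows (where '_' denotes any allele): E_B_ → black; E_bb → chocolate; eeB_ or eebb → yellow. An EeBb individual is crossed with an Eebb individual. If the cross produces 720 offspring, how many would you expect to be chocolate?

Cross: EeBb × Eebb — consider each gene separately:
E gene: Ee × Ee → 1 EE, 2 Ee, 1 ee → 3 E_ : 1 ee (out of 4)
B gene: Bb × bb → 2 Bb, 2 bb → 2 B_ : 2 bb (out of 4)
Genotype classes (out of 4 × 4 = 16): E_B_ = 3×2 = 6; E_bb = 3×2 = 6; eeB_ = 1×2 = 2; eebb = 1×2 = 2
Apply the phenotype rules: E_B_ (6) → black; E_bb (6) → chocolate; eeB_ (2) + eebb (2) → yellow
Phenotype counts (out of 16): 6 black, 6 chocolate, 4 yellow
chocolate: 6 out of 16 → fraction 3/8
Expected count = 3/8 × 720 = 270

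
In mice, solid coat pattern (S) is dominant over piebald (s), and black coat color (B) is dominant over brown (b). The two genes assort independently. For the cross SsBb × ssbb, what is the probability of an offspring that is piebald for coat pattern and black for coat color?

Dihybrid cross SsBb × ssbb — consider each gene separately:
coat pattern: Ss × ss → 2 Ss, 2 ss → 2 S_ : 2 ss (out of 4)
coat color: Bb × bb → 2 Bb, 2 bb → 2 B_ : 2 bb (out of 4)
Looking for: piebald (ss) and black (B_)
P(piebald) = 2/4, P(black) = 2/4
P(both) = 2/4 × 2/4 = 4/16 = 1/4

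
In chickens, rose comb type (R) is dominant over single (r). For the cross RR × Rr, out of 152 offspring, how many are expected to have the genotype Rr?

Punnett square for RR × Rr:
Offspring genotypes: 2 RR, 2 Rr
Total offspring: 4
Count with target: 2
Probability: 2/4 = 1/2
Expected count = 1/2 × 152 = 76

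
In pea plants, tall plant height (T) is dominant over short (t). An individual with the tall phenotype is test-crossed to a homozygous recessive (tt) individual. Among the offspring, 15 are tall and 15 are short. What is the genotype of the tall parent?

Test cross: ? × tt
Offspring: 15 tall, 15 short — approximately 1:1.
A 1:1 ratio in a test cross indicates the unknown parent is heterozygous (Tt).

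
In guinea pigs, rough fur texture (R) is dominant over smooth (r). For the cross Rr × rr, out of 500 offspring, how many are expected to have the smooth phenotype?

Punnett square for Rr × rr:
Offspring genotypes: 2 Rr, 2 rr
Total offspring: 4
Count with target: 2
Probability: 2/4 = 1/2
Expected count = 1/2 × 500 = 250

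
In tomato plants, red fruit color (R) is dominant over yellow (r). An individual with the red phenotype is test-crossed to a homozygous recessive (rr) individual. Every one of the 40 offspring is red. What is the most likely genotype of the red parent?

Test cross: ? × rr
All offspring are red.
If the unknown parent were heterozygous (Rr), about half of 40 offspring would be yellow; none are. The unknown parent is most likely homozygous dominant (RR).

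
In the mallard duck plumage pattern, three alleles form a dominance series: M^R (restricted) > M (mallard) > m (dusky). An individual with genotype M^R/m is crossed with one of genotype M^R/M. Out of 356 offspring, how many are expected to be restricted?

Cross: M^R/m × M^R/M
Allele dominance: M^R > M > m
Offspring genotypes: 1 M^R/M^R, 1 M^R/M, 1 M^R/m, 1 M/m
Phenotype counts: 3 restricted, 1 mallard
restricted: 3 out of 4 → fraction 3/4
Expected count = 3/4 × 356 = 267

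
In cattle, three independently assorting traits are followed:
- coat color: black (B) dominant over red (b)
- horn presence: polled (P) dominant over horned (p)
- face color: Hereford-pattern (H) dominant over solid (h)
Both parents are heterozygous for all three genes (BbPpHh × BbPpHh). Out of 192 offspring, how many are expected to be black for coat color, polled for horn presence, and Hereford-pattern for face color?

Trihybrid cross: BbPpHh × BbPpHh
Each trait segregates independently with a 3:1 phenotypic ratio, so each gene contributes 3/4 (dominant) or 1/4 (recessive).
Target: black (coat color), polled (horn presence), Hereford-pattern (face color)
Probability = product of independent per-trait probabilities
= 3/4 × 3/4 × 3/4 = 27/64
Expected count = 27/64 × 192 = 81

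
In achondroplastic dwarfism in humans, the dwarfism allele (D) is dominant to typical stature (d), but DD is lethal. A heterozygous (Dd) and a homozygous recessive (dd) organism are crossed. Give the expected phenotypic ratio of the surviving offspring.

Cross: Dd × dd
Punnett square offspring (before lethality): 2 Dd, 2 dd
No DD offspring are produced in this cross.
Ratio: 1 achondroplastic dwarf : 1 typical stature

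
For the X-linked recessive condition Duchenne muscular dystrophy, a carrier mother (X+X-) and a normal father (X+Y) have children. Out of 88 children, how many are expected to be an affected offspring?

Cross: X+X- × X+Y
Offspring: 1 X+X+, 1 X+Y, 1 X+X-, 1 X-Y
Probability of an affected offspring: 1/4
Expected count = 1/4 × 88 = 22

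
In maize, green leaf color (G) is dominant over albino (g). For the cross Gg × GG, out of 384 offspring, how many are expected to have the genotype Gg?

Punnett square for Gg × GG:
Offspring genotypes: 2 GG, 2 Gg
Total offspring: 4
Count with target: 2
Probability: 2/4 = 1/2
Expected count = 1/2 × 384 = 192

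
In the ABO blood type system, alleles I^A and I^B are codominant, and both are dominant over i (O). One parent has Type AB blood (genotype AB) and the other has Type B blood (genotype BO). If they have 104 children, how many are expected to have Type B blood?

Cross: AB × BO
Possible offspring genotypes: 1 AB, 1 AO, 1 BB, 1 BO
Blood type counts: 1 Type AB, 1 Type A, 2 Type B
Probability of Type B: 2/4 = 1/2
Expected count = 1/2 × 104 = 52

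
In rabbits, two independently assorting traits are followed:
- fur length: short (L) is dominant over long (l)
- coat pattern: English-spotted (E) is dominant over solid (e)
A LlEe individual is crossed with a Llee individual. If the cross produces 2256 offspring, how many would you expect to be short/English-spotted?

Dihybrid cross LlEe × Llee — consider each gene separately:
fur length: Ll × Ll → 1 LL, 2 Ll, 1 ll → 3 L_ : 1 ll (out of 4)
coat pattern: Ee × ee → 2 Ee, 2 ee → 2 E_ : 2 ee (out of 4)
Combine (counts out of 4 × 4 = 16): short/English-spotted (L_E_) = 3×2 = 6; short/solid (L_ee) = 3×2 = 6; long/English-spotted (llE_) = 1×2 = 2; long/solid (llee) = 1×2 = 2
Phenotype counts (out of 16): 6 short/English-spotted, 6 short/solid, 2 long/English-spotted, 2 long/solid
short/English-spotted: 6 out of 16 → fraction 3/8
Expected count = 3/8 × 2256 = 846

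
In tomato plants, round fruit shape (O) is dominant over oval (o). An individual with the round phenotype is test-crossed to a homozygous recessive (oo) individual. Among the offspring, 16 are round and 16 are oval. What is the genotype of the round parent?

Test cross: ? × oo
Offspring: 16 round, 16 oval — approximately 1:1.
A 1:1 ratio in a test cross indicates the unknown parent is heterozygous (Oo).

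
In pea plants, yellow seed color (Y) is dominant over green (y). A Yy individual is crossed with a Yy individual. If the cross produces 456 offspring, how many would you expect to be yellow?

Punnett square for Yy × Yy:
Offspring genotypes: 1 YY, 2 Yy, 1 yy
yellow: 3, green: 1
yellow: 3 out of 4 → fraction 3/4
Expected count = 3/4 × 456 = 342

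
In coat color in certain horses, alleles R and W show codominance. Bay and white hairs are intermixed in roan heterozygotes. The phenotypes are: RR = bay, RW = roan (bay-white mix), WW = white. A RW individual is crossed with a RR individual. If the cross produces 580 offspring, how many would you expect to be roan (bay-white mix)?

Punnett square for RW × RR:
Offspring genotypes: 2 RR, 2 RW
Phenotype counts: 2 bay, 2 roan (bay-white mix)
roan (bay-white mix): 2 out of 4 → fraction 1/2
Expected count = 1/2 × 580 = 290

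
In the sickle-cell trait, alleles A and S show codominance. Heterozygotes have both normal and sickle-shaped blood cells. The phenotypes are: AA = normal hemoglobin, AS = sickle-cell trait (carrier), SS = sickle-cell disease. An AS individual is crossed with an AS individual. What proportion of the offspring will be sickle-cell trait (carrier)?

Punnett square for AS × AS:
Offspring genotypes: 1 AA, 2 AS, 1 SS
Phenotype counts: 1 normal hemoglobin, 2 sickle-cell trait (carrier), 1 sickle-cell disease
sickle-cell trait (carrier): 2 out of 4
Probability: 2/4 = 1/2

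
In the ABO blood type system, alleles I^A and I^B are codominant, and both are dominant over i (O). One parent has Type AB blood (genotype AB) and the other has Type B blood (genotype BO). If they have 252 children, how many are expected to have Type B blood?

Cross: AB × BO
Possible offspring genotypes: 1 AB, 1 AO, 1 BB, 1 BO
Blood type counts: 1 Type AB, 1 Type A, 2 Type B
Probability of Type B: 2/4 = 1/2
Expected count = 1/2 × 252 = 126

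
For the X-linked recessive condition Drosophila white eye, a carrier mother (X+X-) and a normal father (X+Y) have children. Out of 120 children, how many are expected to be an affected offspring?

Cross: X+X- × X+Y
Offspring: 1 X+X+, 1 X+Y, 1 X+X-, 1 X-Y
Probability of an affected offspring: 1/4
Expected count = 1/4 × 120 = 30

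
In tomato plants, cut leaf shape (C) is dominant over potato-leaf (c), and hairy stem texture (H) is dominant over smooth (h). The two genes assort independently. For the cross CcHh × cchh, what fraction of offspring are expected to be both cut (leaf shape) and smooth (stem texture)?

Dihybrid cross CcHh × cchh — consider each gene separately:
leaf shape: Cc × cc → 2 Cc, 2 cc → 2 C_ : 2 cc (out of 4)
stem texture: Hh × hh → 2 Hh, 2 hh → 2 H_ : 2 hh (out of 4)
Looking for: cut (C_) and smooth (hh)
P(cut) = 2/4, P(smooth) = 2/4
P(both) = 2/4 × 2/4 = 4/16 = 1/4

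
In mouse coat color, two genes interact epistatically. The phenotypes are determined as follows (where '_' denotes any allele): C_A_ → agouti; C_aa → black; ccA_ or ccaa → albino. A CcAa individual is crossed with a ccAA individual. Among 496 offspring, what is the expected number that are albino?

Cross: CcAa × ccAA — consider each gene separately:
C gene: Cc × cc → 2 Cc, 2 cc → 2 C_ : 2 cc (out of 4)
A gene: Aa × AA → 2 AA, 2 Aa → 4 A_ (out of 4)
Genotype classes (out of 4 × 4 = 16): C_A_ = 2×4 = 8; ccA_ = 2×4 = 8
Apply the phenotype rules: C_A_ (8) → agouti; ccA_ (8) → albino
Phenotype counts (out of 16): 8 agouti, 8 albino
albino: 8 out of 16 → fraction 1/2
Expected count = 1/2 × 496 = 248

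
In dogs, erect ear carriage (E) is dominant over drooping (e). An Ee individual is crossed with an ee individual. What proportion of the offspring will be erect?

Punnett square for Ee × ee:
Offspring genotypes: 2 Ee, 2 ee
erect: 2, drooping: 2
erect: 2 out of 4
Probability: 2/4 = 1/2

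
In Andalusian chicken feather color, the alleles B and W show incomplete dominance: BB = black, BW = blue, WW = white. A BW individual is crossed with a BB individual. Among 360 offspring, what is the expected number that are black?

Punnett square for BW × BB:
Offspring genotypes: 2 BB, 2 BW
Phenotype counts: 2 black, 2 blue
black: 2 out of 4 → fraction 1/2
Expected count = 1/2 × 360 = 180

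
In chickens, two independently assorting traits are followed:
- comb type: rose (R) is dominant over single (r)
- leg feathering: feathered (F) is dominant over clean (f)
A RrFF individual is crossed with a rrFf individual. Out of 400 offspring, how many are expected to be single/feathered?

Dihybrid cross RrFF × rrFf — consider each gene separately:
comb type: Rr × rr → 2 Rr, 2 rr → 2 R_ : 2 rr (out of 4)
leg feathering: FF × Ff → 2 FF, 2 Ff → 4 F_ (out of 4)
Combine (counts out of 4 × 4 = 16): rose/feathered (R_F_) = 2×4 = 8; single/feathered (rrF_) = 2×4 = 8
Phenotype counts (out of 16): 8 rose/feathered, 8 single/feathered
single/feathered: 8 out of 16 → fraction 1/2
Expected count = 1/2 × 400 = 200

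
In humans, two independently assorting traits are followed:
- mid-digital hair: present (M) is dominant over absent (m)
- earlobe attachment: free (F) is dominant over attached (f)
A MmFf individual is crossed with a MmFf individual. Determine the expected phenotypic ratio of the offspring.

Dihybrid cross MmFf × MmFf — consider each gene separately:
mid-digital hair: Mm × Mm → 1 MM, 2 Mm, 1 mm → 3 M_ : 1 mm (out of 4)
earlobe attachment: Ff × Ff → 1 FF, 2 Ff, 1 ff → 3 F_ : 1 ff (out of 4)
Combine (counts out of 4 × 4 = 16): present/free (M_F_) = 3×3 = 9; present/attached (M_ff) = 3×1 = 3; absent/free (mmF_) = 1×3 = 3; absent/attached (mmff) = 1×1 = 1
Phenotype counts (out of 16): 9 present/free, 3 present/attached, 3 absent/free, 1 absent/attached
Ratio: 9 present/free : 3 present/attached : 3 absent/free : 1 absent/attached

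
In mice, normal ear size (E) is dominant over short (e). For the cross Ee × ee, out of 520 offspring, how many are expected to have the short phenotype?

Punnett square for Ee × ee:
Offspring genotypes: 2 Ee, 2 ee
Total offspring: 4
Count with target: 2
Probability: 2/4 = 1/2
Expected count = 1/2 × 520 = 260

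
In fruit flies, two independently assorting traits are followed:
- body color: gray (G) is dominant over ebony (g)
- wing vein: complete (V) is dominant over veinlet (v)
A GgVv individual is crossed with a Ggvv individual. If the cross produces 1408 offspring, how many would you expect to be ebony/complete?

Dihybrid cross GgVv × Ggvv — consider each gene separately:
body color: Gg × Gg → 1 GG, 2 Gg, 1 gg → 3 G_ : 1 gg (out of 4)
wing vein: Vv × vv → 2 Vv, 2 vv → 2 V_ : 2 vv (out of 4)
Combine (counts out of 4 × 4 = 16): gray/complete (G_V_) = 3×2 = 6; gray/veinlet (G_vv) = 3×2 = 6; ebony/complete (ggV_) = 1×2 = 2; ebony/veinlet (ggvv) = 1×2 = 2
Phenotype counts (out of 16): 6 gray/complete, 6 gray/veinlet, 2 ebony/complete, 2 ebony/veinlet
ebony/complete: 2 out of 16 → fraction 1/8
Expected count = 1/8 × 1408 = 176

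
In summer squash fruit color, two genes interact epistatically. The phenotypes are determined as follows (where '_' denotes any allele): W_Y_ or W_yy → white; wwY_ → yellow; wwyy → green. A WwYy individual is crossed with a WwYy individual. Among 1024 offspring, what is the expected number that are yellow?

Cross: WwYy × WwYy — consider each gene separately:
W gene: Ww × Ww → 1 WW, 2 Ww, 1 ww → 3 W_ : 1 ww (out of 4)
Y gene: Yy × Yy → 1 YY, 2 Yy, 1 yy → 3 Y_ : 1 yy (out of 4)
Genotype classes (out of 4 × 4 = 16): W_Y_ = 3×3 = 9; W_yy = 3×1 = 3; wwY_ = 1×3 = 3; wwyy = 1×1 = 1
Apply the phenotype rules: W_Y_ (9) + W_yy (3) → white; wwY_ (3) → yellow; wwyy (1) → green
Phenotype counts (out of 16): 12 white, 3 yellow, 1 green
yellow: 3 out of 16 → fraction 3/16
Expected count = 3/16 × 1024 = 192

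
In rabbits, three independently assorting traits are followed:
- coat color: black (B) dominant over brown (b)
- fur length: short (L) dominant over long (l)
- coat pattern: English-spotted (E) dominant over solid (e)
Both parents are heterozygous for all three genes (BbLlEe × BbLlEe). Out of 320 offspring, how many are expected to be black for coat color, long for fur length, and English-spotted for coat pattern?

Trihybrid cross: BbLlEe × BbLlEe
Each trait segregates independently with a 3:1 phenotypic ratio, so each gene contributes 3/4 (dominant) or 1/4 (recessive).
Target: black (coat color), long (fur length), English-spotted (coat pattern)
Probability = product of independent per-trait probabilities
= 3/4 × 1/4 × 3/4 = 9/64
Expected count = 9/64 × 320 = 45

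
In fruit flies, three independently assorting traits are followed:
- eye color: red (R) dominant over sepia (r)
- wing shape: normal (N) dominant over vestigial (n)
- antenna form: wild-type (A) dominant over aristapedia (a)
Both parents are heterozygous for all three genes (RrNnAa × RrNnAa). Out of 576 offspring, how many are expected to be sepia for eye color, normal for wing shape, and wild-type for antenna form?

Trihybrid cross: RrNnAa × RrNnAa
Each trait segregates independently with a 3:1 phenotypic ratio, so each gene contributes 3/4 (dominant) or 1/4 (recessive).
Target: sepia (eye color), normal (wing shape), wild-type (antenna form)
Probability = product of independent per-trait probabilities
= 1/4 × 3/4 × 3/4 = 9/64
Expected count = 9/64 × 576 = 81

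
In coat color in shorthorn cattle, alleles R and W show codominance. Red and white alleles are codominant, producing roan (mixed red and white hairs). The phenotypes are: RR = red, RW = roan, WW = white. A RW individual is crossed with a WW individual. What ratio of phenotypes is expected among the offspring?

Punnett square for RW × WW:
Offspring genotypes: 2 RW, 2 WW
Phenotype counts: 2 roan, 2 white
Ratio: 1 roan : 1 white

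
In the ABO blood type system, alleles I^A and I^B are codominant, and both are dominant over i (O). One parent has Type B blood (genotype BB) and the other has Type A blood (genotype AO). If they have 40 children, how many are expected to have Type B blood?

Cross: BB × AO
Possible offspring genotypes: 2 AB, 2 BO
Blood type counts: 2 Type AB, 2 Type B
Probability of Type B: 2/4 = 1/2
Expected count = 1/2 × 40 = 20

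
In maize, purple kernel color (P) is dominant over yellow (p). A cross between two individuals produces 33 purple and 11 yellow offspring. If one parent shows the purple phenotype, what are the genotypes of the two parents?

Observed offspring: 33 purple, 11 yellow
The observed ratio simplifies to 3:1. Yellow (pp) offspring appear, so each parent must contribute one p allele. The parent stated to show purple carries P, so it is Pp. The other parent is then either Pp or pp: Pp × pp would give a 1:1 split, whereas Pp × Pp gives 3:1 — matching the data. So both parents are heterozygous (Pp × Pp).
Parent genotypes: Pp × Pp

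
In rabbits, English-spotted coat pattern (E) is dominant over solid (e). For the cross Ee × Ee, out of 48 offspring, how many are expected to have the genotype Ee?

Punnett square for Ee × Ee:
Offspring genotypes: 1 EE, 2 Ee, 1 ee
Total offspring: 4
Count with target: 2
Probability: 2/4 = 1/2
Expected count = 1/2 × 48 = 24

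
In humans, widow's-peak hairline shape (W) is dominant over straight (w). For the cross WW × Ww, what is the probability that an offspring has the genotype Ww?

Punnett square for WW × Ww:
Offspring genotypes: 2 WW, 2 Ww
Total offspring: 4
Count with target: 2
Probability: 2/4 = 1/2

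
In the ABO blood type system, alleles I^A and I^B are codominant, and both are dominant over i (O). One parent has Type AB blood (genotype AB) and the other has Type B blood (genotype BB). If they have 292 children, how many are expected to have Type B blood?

Cross: AB × BB
Possible offspring genotypes: 2 AB, 2 BB
Blood type counts: 2 Type AB, 2 Type B
Probability of Type B: 2/4 = 1/2
Expected count = 1/2 × 292 = 146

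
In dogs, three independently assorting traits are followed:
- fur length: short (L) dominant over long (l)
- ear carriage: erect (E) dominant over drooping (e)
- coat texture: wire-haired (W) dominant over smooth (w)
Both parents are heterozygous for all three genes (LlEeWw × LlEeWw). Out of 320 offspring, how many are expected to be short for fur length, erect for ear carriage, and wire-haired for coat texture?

Trihybrid cross: LlEeWw × LlEeWw
Each trait segregates independently with a 3:1 phenotypic ratio, so each gene contributes 3/4 (dominant) or 1/4 (recessive).
Target: short (fur length), erect (ear carriage), wire-haired (coat texture)
Probability = product of independent per-trait probabilities
= 3/4 × 3/4 × 3/4 = 27/64
Expected count = 27/64 × 320 = 135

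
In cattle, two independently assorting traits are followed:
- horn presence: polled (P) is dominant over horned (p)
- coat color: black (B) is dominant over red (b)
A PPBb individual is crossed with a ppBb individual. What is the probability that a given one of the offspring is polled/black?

Dihybrid cross PPBb × ppBb — consider each gene separately:
horn presence: PP × pp → 4 Pp → 4 P_ (out of 4)
coat color: Bb × Bb → 1 BB, 2 Bb, 1 bb → 3 B_ : 1 bb (out of 4)
Combine (counts out of 4 × 4 = 16): polled/black (P_B_) = 4×3 = 12; polled/red (P_bb) = 4×1 = 4
Phenotype counts (out of 16): 12 polled/black, 4 polled/red
polled/black: 12 out of 16
Probability: 12/16 = 3/4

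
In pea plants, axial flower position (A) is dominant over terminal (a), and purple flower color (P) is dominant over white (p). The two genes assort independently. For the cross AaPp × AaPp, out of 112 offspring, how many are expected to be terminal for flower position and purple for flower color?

Dihybrid cross AaPp × AaPp — consider each gene separately:
flower position: Aa × Aa → 1 AA, 2 Aa, 1 aa → 3 A_ : 1 aa (out of 4)
flower color: Pp × Pp → 1 PP, 2 Pp, 1 pp → 3 P_ : 1 pp (out of 4)
Looking for: terminal (aa) and purple (P_)
P(terminal) = 1/4, P(purple) = 3/4
P(both) = 1/4 × 3/4 = 3/16
Expected count = 3/16 × 112 = 21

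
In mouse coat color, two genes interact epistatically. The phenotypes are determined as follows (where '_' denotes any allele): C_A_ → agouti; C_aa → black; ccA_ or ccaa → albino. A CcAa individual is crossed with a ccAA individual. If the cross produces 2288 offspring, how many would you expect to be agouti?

Cross: CcAa × ccAA — consider each gene separately:
C gene: Cc × cc → 2 Cc, 2 cc → 2 C_ : 2 cc (out of 4)
A gene: Aa × AA → 2 AA, 2 Aa → 4 A_ (out of 4)
Genotype classes (out of 4 × 4 = 16): C_A_ = 2×4 = 8; ccA_ = 2×4 = 8
Apply the phenotype rules: C_A_ (8) → agouti; ccA_ (8) → albino
Phenotype counts (out of 16): 8 agouti, 8 albino
agouti: 8 out of 16 → fraction 1/2
Expected count = 1/2 × 2288 = 1144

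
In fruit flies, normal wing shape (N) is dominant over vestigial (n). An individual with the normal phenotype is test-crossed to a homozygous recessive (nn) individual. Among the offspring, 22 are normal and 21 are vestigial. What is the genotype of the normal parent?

Test cross: ? × nn
Offspring: 22 normal, 21 vestigial — approximately 1:1.
A 1:1 ratio in a test cross indicates the unknown parent is heterozygous (Nn).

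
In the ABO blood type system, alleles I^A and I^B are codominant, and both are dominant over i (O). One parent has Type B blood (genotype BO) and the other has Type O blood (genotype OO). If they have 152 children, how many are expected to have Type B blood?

Cross: BO × OO
Possible offspring genotypes: 2 BO, 2 OO
Blood type counts: 2 Type B, 2 Type O
Probability of Type B: 2/4 = 1/2
Expected count = 1/2 × 152 = 76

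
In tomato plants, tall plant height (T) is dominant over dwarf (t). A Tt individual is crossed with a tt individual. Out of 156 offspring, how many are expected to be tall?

Punnett square for Tt × tt:
Offspring genotypes: 2 Tt, 2 tt
tall: 2, dwarf: 2
tall: 2 out of 4 → fraction 1/2
Expected count = 1/2 × 156 = 78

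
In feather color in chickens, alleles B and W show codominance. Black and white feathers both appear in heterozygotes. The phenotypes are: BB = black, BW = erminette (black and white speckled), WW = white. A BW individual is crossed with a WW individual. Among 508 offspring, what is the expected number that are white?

Punnett square for BW × WW:
Offspring genotypes: 2 BW, 2 WW
Phenotype counts: 2 erminette (black and white speckled), 2 white
white: 2 out of 4 → fraction 1/2
Expected count = 1/2 × 508 = 254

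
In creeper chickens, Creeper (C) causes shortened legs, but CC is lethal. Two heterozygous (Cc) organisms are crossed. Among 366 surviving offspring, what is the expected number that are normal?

Cross: Cc × Cc
Punnett square offspring (before lethality): 1 CC, 2 Cc, 1 cc
The CC genotype is lethal (embryos die); surviving offspring: 2 Cc, 1 cc
normal: 1 out of 3 → fraction 1/3
Expected count = 1/3 × 366 = 122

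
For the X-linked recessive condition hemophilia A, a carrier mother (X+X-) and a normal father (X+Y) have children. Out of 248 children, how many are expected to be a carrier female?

Cross: X+X- × X+Y
Offspring: 1 X+X+, 1 X+Y, 1 X+X-, 1 X-Y
Probability of a carrier female: 1/4
Expected count = 1/4 × 248 = 62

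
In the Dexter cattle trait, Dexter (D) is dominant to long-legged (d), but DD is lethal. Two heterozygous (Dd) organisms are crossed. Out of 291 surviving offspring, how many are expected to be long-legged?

Cross: Dd × Dd
Punnett square offspring (before lethality): 1 DD, 2 Dd, 1 dd
The DD genotype is lethal (embryos die); surviving offspring: 2 Dd, 1 dd
long-legged: 1 out of 3 → fraction 1/3
Expected count = 1/3 × 291 = 97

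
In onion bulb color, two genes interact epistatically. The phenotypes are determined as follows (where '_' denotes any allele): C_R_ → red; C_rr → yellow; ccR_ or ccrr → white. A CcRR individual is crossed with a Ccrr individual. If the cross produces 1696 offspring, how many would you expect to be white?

Cross: CcRR × Ccrr — consider each gene separately:
C gene: Cc × Cc → 1 CC, 2 Cc, 1 cc → 3 C_ : 1 cc (out of 4)
R gene: RR × rr → 4 Rr → 4 R_ (out of 4)
Genotype classes (out of 4 × 4 = 16): C_R_ = 3×4 = 12; ccR_ = 1×4 = 4
Apply the phenotype rules: C_R_ (12) → red; ccR_ (4) → white
Phenotype counts (out of 16): 12 red, 4 white
white: 4 out of 16 → fraction 1/4
Expected count = 1/4 × 1696 = 424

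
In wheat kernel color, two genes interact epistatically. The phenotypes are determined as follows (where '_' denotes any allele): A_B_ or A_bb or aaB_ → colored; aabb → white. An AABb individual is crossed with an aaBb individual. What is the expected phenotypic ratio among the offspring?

Cross: AABb × aaBb — consider each gene separately:
A gene: AA × aa → 4 Aa → 4 A_ (out of 4)
B gene: Bb × Bb → 1 BB, 2 Bb, 1 bb → 3 B_ : 1 bb (out of 4)
Genotype classes (out of 4 × 4 = 16): A_B_ = 4×3 = 12; A_bb = 4×1 = 4
Apply the phenotype rules: A_B_ (12) + A_bb (4) → colored
Phenotype counts (out of 16): 16 colored
Ratio: all colored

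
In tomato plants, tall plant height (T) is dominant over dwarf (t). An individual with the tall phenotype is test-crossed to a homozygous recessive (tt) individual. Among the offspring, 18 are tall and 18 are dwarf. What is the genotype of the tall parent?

Test cross: ? × tt
Offspring: 18 tall, 18 dwarf — approximately 1:1.
A 1:1 ratio in a test cross indicates the unknown parent is heterozygous (Tt).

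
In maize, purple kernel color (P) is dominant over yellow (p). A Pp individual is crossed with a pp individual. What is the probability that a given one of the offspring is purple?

Punnett square for Pp × pp:
Offspring genotypes: 2 Pp, 2 pp
purple: 2, yellow: 2
purple: 2 out of 4
Probability: 2/4 = 1/2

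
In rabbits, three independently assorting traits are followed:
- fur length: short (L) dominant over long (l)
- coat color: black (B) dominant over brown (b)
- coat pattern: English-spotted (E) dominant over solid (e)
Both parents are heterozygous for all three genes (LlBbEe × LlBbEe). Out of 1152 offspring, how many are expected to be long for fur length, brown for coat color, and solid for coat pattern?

Trihybrid cross: LlBbEe × LlBbEe
Each trait segregates independently with a 3:1 phenotypic ratio, so each gene contributes 3/4 (dominant) or 1/4 (recessive).
Target: long (fur length), brown (coat color), solid (coat pattern)
Probability = product of independent per-trait probabilities
= 1/4 × 1/4 × 1/4 = 1/64
Expected count = 1/64 × 1152 = 18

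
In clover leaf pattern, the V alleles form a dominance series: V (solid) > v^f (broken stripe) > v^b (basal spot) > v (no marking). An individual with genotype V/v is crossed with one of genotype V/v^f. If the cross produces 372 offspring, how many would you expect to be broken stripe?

Cross: V/v × V/v^f
Allele dominance: V > v^f > v^b > v
Offspring genotypes: 1 V/V, 1 V/v^f, 1 V/v, 1 v^f/v
Phenotype counts: 3 solid, 1 broken stripe
broken stripe: 1 out of 4 → fraction 1/4
Expected count = 1/4 × 372 = 93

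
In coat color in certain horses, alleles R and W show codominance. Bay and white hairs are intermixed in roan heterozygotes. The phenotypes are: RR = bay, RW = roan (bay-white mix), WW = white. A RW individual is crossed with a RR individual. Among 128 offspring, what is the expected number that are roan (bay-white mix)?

Punnett square for RW × RR:
Offspring genotypes: 2 RR, 2 RW
Phenotype counts: 2 bay, 2 roan (bay-white mix)
roan (bay-white mix): 2 out of 4 → fraction 1/2
Expected count = 1/2 × 128 = 64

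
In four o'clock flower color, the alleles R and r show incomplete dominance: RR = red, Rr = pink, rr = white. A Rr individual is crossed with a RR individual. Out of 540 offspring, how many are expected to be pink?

Punnett square for Rr × RR:
Offspring genotypes: 2 RR, 2 Rr
Phenotype counts: 2 red, 2 pink
pink: 2 out of 4 → fraction 1/2
Expected count = 1/2 × 540 = 270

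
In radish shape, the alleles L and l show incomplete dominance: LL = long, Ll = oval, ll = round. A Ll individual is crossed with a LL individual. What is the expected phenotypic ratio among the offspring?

Punnett square for Ll × LL:
Offspring genotypes: 2 LL, 2 Ll
Phenotype counts: 2 long, 2 oval
Ratio: 1 long : 1 oval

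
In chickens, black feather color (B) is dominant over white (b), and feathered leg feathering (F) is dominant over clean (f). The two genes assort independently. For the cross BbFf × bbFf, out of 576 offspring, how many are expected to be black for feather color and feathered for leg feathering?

Dihybrid cross BbFf × bbFf — consider each gene separately:
feather color: Bb × bb → 2 Bb, 2 bb → 2 B_ : 2 bb (out of 4)
leg feathering: Ff × Ff → 1 FF, 2 Ff, 1 ff → 3 F_ : 1 ff (out of 4)
Looking for: black (B_) and feathered (F_)
P(black) = 2/4, P(feathered) = 3/4
P(both) = 2/4 × 3/4 = 6/16 = 3/8
Expected count = 3/8 × 576 = 216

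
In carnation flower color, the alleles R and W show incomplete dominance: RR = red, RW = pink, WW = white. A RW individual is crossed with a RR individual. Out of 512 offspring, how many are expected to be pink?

Punnett square for RW × RR:
Offspring genotypes: 2 RR, 2 RW
Phenotype counts: 2 red, 2 pink
pink: 2 out of 4 → fraction 1/2
Expected count = 1/2 × 512 = 256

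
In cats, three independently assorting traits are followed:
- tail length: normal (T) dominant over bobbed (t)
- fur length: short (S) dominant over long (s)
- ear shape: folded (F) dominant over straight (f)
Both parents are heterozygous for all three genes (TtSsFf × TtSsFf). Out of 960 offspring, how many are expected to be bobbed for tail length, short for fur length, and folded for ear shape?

Trihybrid cross: TtSsFf × TtSsFf
Each trait segregates independently with a 3:1 phenotypic ratio, so each gene contributes 3/4 (dominant) or 1/4 (recessive).
Target: bobbed (tail length), short (fur length), folded (ear shape)
Probability = product of independent per-trait probabilities
= 1/4 × 3/4 × 3/4 = 9/64
Expected count = 9/64 × 960 = 135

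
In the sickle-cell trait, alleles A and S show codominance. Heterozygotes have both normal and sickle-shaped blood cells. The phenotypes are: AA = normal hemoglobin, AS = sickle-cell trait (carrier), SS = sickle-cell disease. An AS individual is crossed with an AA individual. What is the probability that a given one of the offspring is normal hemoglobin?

Punnett square for AS × AA:
Offspring genotypes: 2 AA, 2 AS
Phenotype counts: 2 normal hemoglobin, 2 sickle-cell trait (carrier)
normal hemoglobin: 2 out of 4
Probability: 2/4 = 1/2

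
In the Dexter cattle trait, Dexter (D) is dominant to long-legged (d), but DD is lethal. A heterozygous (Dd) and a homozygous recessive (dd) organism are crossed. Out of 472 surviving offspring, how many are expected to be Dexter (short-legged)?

Cross: Dd × dd
Punnett square offspring (before lethality): 2 Dd, 2 dd
No DD offspring are produced in this cross.
Dexter (short-legged): 2 out of 4 → fraction 1/2
Expected count = 1/2 × 472 = 236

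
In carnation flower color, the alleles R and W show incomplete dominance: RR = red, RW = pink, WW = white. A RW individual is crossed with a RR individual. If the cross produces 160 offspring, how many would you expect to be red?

Punnett square for RW × RR:
Offspring genotypes: 2 RR, 2 RW
Phenotype counts: 2 red, 2 pink
red: 2 out of 4 → fraction 1/2
Expected count = 1/2 × 160 = 80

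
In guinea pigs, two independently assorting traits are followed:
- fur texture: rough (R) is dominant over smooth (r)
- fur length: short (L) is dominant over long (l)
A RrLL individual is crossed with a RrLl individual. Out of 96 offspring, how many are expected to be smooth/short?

Dihybrid cross RrLL × RrLl — consider each gene separately:
fur texture: Rr × Rr → 1 RR, 2 Rr, 1 rr → 3 R_ : 1 rr (out of 4)
fur length: LL × Ll → 2 LL, 2 Ll → 4 L_ (out of 4)
Combine (counts out of 4 × 4 = 16): rough/short (R_L_) = 3×4 = 12; smooth/short (rrL_) = 1×4 = 4
Phenotype counts (out of 16): 12 rough/short, 4 smooth/short
smooth/short: 4 out of 16 → fraction 1/4
Expected count = 1/4 × 96 = 24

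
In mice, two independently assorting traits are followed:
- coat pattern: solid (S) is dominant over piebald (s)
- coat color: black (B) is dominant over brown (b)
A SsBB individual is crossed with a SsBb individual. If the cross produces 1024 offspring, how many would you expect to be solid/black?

Dihybrid cross SsBB × SsBb — consider each gene separately:
coat pattern: Ss × Ss → 1 SS, 2 Ss, 1 ss → 3 S_ : 1 ss (out of 4)
coat color: BB × Bb → 2 BB, 2 Bb → 4 B_ (out of 4)
Combine (counts out of 4 × 4 = 16): solid/black (S_B_) = 3×4 = 12; piebald/black (ssB_) = 1×4 = 4
Phenotype counts (out of 16): 12 solid/black, 4 piebald/black
solid/black: 12 out of 16 → fraction 3/4
Expected count = 3/4 × 1024 = 768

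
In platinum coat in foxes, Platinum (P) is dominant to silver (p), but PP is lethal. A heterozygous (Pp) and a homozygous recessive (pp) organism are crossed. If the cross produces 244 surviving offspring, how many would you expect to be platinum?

Cross: Pp × pp
Punnett square offspring (before lethality): 2 Pp, 2 pp
No PP offspring are produced in this cross.
platinum: 2 out of 4 → fraction 1/2
Expected count = 1/2 × 244 = 122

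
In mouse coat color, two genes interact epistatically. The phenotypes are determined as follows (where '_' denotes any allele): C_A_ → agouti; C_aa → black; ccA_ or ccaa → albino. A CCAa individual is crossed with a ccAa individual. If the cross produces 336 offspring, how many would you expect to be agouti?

Cross: CCAa × ccAa — consider each gene separately:
C gene: CC × cc → 4 Cc → 4 C_ (out of 4)
A gene: Aa × Aa → 1 AA, 2 Aa, 1 aa → 3 A_ : 1 aa (out of 4)
Genotype classes (out of 4 × 4 = 16): C_A_ = 4×3 = 12; C_aa = 4×1 = 4
Apply the phenotype rules: C_A_ (12) → agouti; C_aa (4) → black
Phenotype counts (out of 16): 12 agouti, 4 black
agouti: 12 out of 16 → fraction 3/4
Expected count = 3/4 × 336 = 252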